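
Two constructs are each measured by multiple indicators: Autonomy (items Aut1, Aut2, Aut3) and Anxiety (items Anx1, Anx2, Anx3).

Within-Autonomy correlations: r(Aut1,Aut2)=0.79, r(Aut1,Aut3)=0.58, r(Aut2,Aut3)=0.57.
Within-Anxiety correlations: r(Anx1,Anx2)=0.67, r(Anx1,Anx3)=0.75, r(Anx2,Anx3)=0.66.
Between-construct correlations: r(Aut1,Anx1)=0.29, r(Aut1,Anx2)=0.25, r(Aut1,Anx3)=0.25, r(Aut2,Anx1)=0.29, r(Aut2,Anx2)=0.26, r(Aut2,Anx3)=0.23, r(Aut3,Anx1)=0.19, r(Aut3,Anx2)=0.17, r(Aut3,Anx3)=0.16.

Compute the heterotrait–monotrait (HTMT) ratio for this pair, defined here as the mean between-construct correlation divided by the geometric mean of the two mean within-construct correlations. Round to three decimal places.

0.347

Mean between = 2.09/9 = 0.2322.
Mean within-Aut = 1.94/3 = 0.6467; mean within-Anx = 2.08/3 = 0.6933.
Geometric mean = √(0.6467 × 0.6933) = 0.6696.
HTMT = 0.2322 / 0.6696 = 0.347.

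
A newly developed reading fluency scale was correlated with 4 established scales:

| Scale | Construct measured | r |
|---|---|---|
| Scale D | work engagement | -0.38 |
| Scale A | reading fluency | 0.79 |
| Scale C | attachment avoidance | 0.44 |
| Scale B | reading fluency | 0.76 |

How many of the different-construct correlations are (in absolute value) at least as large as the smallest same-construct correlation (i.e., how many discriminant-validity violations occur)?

0

Convergent (same construct = reading fluency): Scale A, Scale B.
Smallest convergent = 0.76. Discriminant |r|: 0.38, 0.44; count ≥ 0.76 → 0.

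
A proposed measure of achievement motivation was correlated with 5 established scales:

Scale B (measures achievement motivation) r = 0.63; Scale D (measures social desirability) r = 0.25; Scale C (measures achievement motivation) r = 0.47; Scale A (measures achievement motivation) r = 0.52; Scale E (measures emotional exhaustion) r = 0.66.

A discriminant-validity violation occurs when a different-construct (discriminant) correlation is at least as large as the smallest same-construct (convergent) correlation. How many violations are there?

Convergent (same construct = achievement motivation): Scale B, Scale C, Scale A.
Smallest convergent = 0.47. Discriminant values: 0.25, 0.66; count ≥ 0.47 → 1.

1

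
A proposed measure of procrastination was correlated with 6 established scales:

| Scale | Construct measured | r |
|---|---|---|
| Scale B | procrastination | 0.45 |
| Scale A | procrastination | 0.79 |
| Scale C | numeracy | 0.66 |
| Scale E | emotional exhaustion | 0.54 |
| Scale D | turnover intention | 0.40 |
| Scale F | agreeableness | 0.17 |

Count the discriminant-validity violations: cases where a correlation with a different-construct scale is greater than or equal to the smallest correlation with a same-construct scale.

Convergent (same construct = procrastination): Scale B, Scale A.
Smallest convergent = 0.45. Discriminant values: 0.66, 0.54, 0.40, 0.17; count ≥ 0.45 → 2.

2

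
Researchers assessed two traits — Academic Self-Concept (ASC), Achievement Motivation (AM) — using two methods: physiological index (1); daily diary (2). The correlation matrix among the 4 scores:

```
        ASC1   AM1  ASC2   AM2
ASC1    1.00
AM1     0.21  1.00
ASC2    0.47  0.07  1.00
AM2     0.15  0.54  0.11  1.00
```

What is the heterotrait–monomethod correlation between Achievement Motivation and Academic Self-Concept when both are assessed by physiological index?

Different traits, same method: r(AM1, ASC1) = 0.21.

0.21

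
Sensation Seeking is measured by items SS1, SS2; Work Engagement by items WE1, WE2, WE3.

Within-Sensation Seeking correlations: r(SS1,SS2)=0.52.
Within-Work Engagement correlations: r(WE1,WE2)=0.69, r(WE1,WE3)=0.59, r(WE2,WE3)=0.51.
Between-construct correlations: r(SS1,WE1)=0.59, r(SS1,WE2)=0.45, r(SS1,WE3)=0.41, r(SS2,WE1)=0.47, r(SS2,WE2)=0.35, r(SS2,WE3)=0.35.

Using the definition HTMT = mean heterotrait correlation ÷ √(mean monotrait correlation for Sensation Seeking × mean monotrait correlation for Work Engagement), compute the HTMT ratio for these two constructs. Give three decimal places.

0.784

Mean heterotrait r = 2.62/6 = 0.4367.
Mean within-SS = 0.52/1 = 0.5200; mean within-WE = 1.79/3 = 0.5967.
Geometric mean = √(0.5200 × 0.5967) = 0.5570.
HTMT = 0.4367 / 0.5570 = 0.784.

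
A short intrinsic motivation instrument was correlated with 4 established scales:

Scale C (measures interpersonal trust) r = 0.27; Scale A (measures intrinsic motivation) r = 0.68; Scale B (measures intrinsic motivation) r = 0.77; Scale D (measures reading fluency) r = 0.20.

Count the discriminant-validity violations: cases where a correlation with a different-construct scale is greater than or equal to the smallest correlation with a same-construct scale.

0

Convergent (same construct = intrinsic motivation): Scale A, Scale B.
Smallest convergent = 0.68. Discriminant values: 0.27, 0.20; count ≥ 0.68 → 0.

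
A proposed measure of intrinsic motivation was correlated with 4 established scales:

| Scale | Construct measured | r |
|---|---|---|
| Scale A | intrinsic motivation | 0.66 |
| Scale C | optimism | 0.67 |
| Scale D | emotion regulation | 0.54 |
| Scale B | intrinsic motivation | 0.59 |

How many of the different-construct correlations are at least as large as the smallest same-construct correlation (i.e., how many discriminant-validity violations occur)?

Convergent (same construct = intrinsic motivation): Scale A, Scale B.
Smallest convergent = 0.59. Discriminant values: 0.67, 0.54; count ≥ 0.59 → 1.

1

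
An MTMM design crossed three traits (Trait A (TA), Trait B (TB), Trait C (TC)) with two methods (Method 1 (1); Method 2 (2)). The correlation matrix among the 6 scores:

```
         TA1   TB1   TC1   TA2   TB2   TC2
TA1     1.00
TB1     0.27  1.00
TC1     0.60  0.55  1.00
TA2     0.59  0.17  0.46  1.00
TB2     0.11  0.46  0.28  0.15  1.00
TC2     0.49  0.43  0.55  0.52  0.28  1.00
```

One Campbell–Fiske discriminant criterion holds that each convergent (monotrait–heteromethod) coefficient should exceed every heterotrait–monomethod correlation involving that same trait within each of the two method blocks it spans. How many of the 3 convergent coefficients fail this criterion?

3

Convergent coefficients and their comparison sets:
TA (methods 1·2): 0.59 vs {0.27, 0.15, 0.60, 0.52} → fail.
TB (methods 1·2): 0.46 vs {0.27, 0.15, 0.55, 0.28} → fail.
TC (methods 1·2): 0.55 vs {0.60, 0.52, 0.55, 0.28} → fail.
3 of 3 fail.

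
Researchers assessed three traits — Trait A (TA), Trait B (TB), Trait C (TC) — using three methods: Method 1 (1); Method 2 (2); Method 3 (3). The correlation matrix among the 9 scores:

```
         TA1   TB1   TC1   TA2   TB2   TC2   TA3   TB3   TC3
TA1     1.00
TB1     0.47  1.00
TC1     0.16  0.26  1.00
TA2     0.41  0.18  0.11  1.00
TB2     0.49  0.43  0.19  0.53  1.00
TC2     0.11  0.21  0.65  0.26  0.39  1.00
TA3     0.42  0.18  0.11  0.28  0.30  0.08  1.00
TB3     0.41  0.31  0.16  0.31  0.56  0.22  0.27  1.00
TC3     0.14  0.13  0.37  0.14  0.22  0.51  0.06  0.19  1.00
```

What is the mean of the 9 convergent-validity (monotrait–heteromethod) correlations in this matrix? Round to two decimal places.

Convergent values: 0.41, 0.42, 0.28, 0.43, 0.31, 0.56, 0.65, 0.37, 0.51; mean = 3.94/9 = 0.44.

0.44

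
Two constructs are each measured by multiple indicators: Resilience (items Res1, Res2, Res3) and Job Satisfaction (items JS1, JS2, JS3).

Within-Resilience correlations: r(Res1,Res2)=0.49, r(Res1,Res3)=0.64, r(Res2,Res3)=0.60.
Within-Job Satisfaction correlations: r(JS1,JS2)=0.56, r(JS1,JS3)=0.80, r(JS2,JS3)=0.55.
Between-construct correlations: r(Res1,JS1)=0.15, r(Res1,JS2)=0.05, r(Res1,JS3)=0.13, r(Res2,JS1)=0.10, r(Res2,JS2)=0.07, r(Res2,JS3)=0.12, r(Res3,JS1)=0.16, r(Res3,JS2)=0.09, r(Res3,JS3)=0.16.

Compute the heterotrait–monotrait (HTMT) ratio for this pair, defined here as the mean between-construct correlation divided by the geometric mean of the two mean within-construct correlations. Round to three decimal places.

0.189

Mean heterotrait r = 1.03/9 = 0.1144.
Mean within-Res = 1.73/3 = 0.5767; mean within-JS = 1.91/3 = 0.6367.
Geometric mean = √(0.5767 × 0.6367) = 0.6060.
HTMT = 0.1144 / 0.6060 = 0.189.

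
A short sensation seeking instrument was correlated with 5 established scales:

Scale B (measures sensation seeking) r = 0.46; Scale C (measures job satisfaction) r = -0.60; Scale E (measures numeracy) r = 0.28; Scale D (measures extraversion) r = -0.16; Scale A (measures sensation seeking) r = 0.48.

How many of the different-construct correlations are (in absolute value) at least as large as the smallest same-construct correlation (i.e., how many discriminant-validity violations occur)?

Convergent (same construct = sensation seeking): Scale B, Scale A.
Smallest convergent = 0.46. Discriminant |r|: 0.60, 0.28, 0.16; count ≥ 0.46 → 1.

1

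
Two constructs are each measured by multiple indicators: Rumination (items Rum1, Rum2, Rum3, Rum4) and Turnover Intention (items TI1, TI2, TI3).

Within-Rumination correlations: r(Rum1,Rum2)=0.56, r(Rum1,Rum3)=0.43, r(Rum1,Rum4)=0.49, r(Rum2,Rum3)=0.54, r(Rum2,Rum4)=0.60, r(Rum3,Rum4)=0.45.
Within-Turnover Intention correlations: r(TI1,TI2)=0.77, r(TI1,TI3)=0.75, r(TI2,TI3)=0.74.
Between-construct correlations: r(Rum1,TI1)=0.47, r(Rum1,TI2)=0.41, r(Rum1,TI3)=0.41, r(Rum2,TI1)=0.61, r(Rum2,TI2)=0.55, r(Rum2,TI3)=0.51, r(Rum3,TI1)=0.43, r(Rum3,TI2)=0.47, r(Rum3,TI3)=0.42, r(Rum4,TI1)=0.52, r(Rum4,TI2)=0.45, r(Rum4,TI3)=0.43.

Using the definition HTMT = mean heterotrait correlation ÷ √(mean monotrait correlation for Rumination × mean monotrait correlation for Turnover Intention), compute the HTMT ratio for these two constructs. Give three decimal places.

0.762

Between-construct mean = 5.68/12 = 0.4733.
Mean within-Rum = 3.07/6 = 0.5117; mean within-TI = 2.26/3 = 0.7533.
Geometric mean = √(0.5117 × 0.7533) = 0.6209.
HTMT = 0.4733 / 0.6209 = 0.762.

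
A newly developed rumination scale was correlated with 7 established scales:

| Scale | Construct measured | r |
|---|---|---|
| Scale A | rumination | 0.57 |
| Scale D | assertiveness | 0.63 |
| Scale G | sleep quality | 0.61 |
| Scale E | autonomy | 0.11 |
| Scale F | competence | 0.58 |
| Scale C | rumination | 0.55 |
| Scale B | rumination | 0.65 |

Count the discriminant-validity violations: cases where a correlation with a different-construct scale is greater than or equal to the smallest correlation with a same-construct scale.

3

Convergent (same construct = rumination): Scale A, Scale C, Scale B.
Smallest convergent = 0.55. Discriminant values: 0.63, 0.61, 0.11, 0.58; count ≥ 0.55 → 3.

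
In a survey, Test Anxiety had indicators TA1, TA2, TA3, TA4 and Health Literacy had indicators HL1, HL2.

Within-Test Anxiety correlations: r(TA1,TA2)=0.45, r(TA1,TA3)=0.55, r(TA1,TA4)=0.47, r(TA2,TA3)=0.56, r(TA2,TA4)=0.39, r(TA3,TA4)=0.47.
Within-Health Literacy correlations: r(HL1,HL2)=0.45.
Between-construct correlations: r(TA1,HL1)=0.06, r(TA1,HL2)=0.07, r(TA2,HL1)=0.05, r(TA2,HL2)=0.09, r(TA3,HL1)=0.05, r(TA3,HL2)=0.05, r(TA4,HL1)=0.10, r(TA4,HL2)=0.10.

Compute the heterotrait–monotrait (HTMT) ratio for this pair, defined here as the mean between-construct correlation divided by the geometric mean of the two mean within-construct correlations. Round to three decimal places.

0.153

Between-construct mean = 0.57/8 = 0.0713.
Mean within-TA = 2.89/6 = 0.4817; mean within-HL = 0.45/1 = 0.4500.
Geometric mean = √(0.4817 × 0.4500) = 0.4656.
HTMT = 0.0713 / 0.4656 = 0.153.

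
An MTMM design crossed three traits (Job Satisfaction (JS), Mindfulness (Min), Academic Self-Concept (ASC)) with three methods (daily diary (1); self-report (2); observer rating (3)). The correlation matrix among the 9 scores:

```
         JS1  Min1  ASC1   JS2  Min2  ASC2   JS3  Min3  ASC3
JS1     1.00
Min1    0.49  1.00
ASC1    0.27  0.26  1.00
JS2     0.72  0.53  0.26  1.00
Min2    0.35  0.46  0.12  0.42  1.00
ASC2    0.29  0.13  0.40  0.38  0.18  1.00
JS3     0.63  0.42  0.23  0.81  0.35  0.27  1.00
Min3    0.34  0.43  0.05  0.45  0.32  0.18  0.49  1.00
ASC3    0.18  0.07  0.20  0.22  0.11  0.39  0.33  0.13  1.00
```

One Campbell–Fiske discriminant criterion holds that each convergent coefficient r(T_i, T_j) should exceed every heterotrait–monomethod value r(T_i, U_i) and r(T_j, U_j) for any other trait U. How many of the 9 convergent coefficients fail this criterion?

4

Checking each validity diagonal entry against its comparison values:
JS (methods 1·2): 0.72 vs {0.49, 0.42, 0.27, 0.38} → pass.
JS (methods 1·3): 0.63 vs {0.49, 0.49, 0.27, 0.33} → pass.
JS (methods 2·3): 0.81 vs {0.42, 0.49, 0.38, 0.33} → pass.
Min (methods 1·2): 0.46 vs {0.49, 0.42, 0.26, 0.18} → fail.
Min (methods 1·3): 0.43 vs {0.49, 0.49, 0.26, 0.13} → fail.
Min (methods 2·3): 0.32 vs {0.42, 0.49, 0.18, 0.13} → fail.
ASC (methods 1·2): 0.40 vs {0.27, 0.38, 0.26, 0.18} → pass.
ASC (methods 1·3): 0.20 vs {0.27, 0.33, 0.26, 0.13} → fail.
ASC (methods 2·3): 0.39 vs {0.38, 0.33, 0.18, 0.13} → pass.
4 of 9 fail.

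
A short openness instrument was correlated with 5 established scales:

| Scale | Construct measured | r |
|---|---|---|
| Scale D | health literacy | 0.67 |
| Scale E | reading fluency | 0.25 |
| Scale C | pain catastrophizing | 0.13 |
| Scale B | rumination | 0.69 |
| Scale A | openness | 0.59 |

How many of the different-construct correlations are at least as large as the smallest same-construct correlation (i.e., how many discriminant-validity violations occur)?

Convergent (same construct = openness): Scale A.
Smallest convergent = 0.59. Discriminant values: 0.67, 0.25, 0.13, 0.69; count ≥ 0.59 → 2.

2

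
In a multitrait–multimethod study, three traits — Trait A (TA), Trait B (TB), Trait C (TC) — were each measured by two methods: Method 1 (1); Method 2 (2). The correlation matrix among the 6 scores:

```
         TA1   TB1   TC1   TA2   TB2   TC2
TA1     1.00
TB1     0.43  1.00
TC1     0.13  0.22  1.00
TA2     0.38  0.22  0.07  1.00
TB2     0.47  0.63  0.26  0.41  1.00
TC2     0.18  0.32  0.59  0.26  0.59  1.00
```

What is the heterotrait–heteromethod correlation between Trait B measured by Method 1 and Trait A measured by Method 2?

0.22

Different traits and methods: r(TB1, TA2) = 0.22.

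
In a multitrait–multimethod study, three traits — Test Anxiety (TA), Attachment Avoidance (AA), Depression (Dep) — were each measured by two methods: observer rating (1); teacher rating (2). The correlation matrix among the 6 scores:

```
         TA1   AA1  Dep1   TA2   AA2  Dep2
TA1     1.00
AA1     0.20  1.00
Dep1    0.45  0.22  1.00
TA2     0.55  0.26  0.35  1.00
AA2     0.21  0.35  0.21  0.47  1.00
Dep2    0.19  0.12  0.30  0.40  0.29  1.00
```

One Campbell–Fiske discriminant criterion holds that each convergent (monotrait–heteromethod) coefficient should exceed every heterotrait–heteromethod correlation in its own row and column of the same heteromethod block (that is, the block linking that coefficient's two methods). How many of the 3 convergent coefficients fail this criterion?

1

Checking each validity diagonal entry against its comparison values:
TA (methods 1·2): 0.55 vs {0.21, 0.26, 0.19, 0.35} → pass.
AA (methods 1·2): 0.35 vs {0.26, 0.21, 0.12, 0.21} → pass.
Dep (methods 1·2): 0.30 vs {0.35, 0.19, 0.21, 0.12} → fail.
1 of 3 fail.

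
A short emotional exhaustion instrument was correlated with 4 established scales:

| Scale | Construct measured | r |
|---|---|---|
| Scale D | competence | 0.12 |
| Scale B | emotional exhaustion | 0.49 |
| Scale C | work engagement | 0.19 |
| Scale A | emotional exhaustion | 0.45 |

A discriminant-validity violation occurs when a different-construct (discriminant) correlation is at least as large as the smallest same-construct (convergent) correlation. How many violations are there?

Convergent (same construct = emotional exhaustion): Scale B, Scale A.
Smallest convergent = 0.45. Discriminant values: 0.12, 0.19; count ≥ 0.45 → 0.

0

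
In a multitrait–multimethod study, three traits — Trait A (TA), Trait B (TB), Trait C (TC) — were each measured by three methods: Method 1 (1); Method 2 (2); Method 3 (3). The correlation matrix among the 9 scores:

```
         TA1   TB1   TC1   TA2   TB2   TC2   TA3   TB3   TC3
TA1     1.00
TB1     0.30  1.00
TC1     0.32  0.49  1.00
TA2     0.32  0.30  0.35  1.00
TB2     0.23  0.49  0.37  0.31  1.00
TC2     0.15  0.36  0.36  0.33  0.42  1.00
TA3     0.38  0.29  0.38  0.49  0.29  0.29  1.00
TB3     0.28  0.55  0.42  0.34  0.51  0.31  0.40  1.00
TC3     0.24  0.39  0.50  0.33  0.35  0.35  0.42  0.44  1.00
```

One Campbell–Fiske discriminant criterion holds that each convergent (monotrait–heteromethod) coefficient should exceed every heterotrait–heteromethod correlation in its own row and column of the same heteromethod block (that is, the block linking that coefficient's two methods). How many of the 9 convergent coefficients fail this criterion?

4

Checking each validity diagonal entry against its comparison values:
TA (methods 1·2): 0.32 vs {0.23, 0.30, 0.15, 0.35} → fail.
TA (methods 1·3): 0.38 vs {0.28, 0.29, 0.24, 0.38} → fail.
TA (methods 2·3): 0.49 vs {0.34, 0.29, 0.33, 0.29} → pass.
TB (methods 1·2): 0.49 vs {0.30, 0.23, 0.36, 0.37} → pass.
TB (methods 1·3): 0.55 vs {0.29, 0.28, 0.39, 0.42} → pass.
TB (methods 2·3): 0.51 vs {0.29, 0.34, 0.35, 0.31} → pass.
TC (methods 1·2): 0.36 vs {0.35, 0.15, 0.37, 0.36} → fail.
TC (methods 1·3): 0.50 vs {0.38, 0.24, 0.42, 0.39} → pass.
TC (methods 2·3): 0.35 vs {0.29, 0.33, 0.31, 0.35} → fail.
4 of 9 fail.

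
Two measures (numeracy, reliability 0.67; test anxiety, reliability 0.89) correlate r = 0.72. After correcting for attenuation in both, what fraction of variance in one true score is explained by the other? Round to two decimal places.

0.87

Disattenuated r = 0.72 / √(0.67 × 0.89) = 0.72 / 0.7722 = 0.9324.
Shared true-score variance = 0.9324² = 0.8694 ≈ 0.87.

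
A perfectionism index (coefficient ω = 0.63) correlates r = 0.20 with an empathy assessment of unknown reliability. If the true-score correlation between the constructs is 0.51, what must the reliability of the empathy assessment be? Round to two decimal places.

0.24

r_true = r_obs / √(r_xx · r_yy) ⇒ 0.51 = 0.20 / √(0.63 · r_yy).
√(0.63 · r_yy) = 0.20 / 0.51 = 0.3922; 0.63 · r_yy = 0.1538; r_yy = 0.1538 / 0.63 ≈ 0.24.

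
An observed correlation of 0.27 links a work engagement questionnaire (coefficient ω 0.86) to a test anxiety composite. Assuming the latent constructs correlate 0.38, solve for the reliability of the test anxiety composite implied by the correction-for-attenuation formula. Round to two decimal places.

0.59

r_true = r_obs / √(r_xx · r_yy) ⇒ 0.38 = 0.27 / √(0.86 · r_yy).
√(0.86 · r_yy) = 0.27 / 0.38 = 0.7105; 0.86 · r_yy = 0.5048; r_yy = 0.5048 / 0.86 ≈ 0.59.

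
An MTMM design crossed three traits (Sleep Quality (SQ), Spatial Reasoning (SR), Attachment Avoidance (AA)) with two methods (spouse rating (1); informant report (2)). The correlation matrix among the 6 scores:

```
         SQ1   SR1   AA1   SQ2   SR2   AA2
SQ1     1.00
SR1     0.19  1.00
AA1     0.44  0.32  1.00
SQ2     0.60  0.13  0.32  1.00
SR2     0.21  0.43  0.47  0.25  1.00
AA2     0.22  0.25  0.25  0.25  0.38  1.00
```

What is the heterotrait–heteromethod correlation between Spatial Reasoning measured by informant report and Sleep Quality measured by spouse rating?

Different traits and methods: r(SR2, SQ1) = 0.21.

0.21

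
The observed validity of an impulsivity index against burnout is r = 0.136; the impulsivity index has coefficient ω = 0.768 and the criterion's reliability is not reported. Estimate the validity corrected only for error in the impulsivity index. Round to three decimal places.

0.155

Single correction: r_c = r_obs / √r_xx = 0.136 / √0.768 = 0.136 / 0.8764 ≈ 0.155.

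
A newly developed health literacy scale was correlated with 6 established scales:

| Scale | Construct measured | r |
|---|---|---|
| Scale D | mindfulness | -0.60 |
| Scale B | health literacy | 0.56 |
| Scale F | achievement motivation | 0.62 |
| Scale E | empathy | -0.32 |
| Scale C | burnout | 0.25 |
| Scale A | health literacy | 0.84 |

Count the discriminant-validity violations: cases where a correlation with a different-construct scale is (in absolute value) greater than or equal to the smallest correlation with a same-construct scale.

Convergent (same construct = health literacy): Scale B, Scale A.
Smallest convergent = 0.56. Discriminant |r|: 0.60, 0.62, 0.32, 0.25; count ≥ 0.56 → 2.

2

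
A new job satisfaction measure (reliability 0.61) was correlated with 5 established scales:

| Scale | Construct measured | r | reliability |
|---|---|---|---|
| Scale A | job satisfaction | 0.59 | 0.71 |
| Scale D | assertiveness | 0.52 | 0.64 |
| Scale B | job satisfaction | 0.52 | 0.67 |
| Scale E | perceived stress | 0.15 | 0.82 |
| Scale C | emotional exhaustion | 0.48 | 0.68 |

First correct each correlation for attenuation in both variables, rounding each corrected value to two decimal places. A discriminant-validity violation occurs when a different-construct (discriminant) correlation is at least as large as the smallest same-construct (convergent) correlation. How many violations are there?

Disattenuated r (r / √(r_scale · r_new)):
  Scale A (conv): 0.59 / √(0.71·0.61) = 0.90
  Scale D (disc): 0.52 / √(0.64·0.61) = 0.83
  Scale B (conv): 0.52 / √(0.67·0.61) = 0.81
  Scale E (disc): 0.15 / √(0.82·0.61) = 0.21
  Scale C (disc): 0.48 / √(0.68·0.61) = 0.75
Smallest convergent = 0.81. Discriminant values: 0.83, 0.21, 0.75; count ≥ 0.81 → 1.

1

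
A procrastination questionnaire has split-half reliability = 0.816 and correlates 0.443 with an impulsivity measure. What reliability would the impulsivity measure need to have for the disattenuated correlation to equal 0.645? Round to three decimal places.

r_true = r_obs / √(r_xx · r_yy) ⇒ 0.645 = 0.443 / √(0.816 · r_yy).
√(0.816 · r_yy) = 0.443 / 0.645 = 0.6868; 0.816 · r_yy = 0.4717; r_yy = 0.4717 / 0.816 ≈ 0.578.

0.578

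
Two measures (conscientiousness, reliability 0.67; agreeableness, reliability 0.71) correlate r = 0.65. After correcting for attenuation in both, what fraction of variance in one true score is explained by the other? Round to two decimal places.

0.89

Disattenuated r = 0.65 / √(0.67 × 0.71) = 0.65 / 0.6897 = 0.9424.
Shared true-score variance = 0.9424² = 0.8881 ≈ 0.89.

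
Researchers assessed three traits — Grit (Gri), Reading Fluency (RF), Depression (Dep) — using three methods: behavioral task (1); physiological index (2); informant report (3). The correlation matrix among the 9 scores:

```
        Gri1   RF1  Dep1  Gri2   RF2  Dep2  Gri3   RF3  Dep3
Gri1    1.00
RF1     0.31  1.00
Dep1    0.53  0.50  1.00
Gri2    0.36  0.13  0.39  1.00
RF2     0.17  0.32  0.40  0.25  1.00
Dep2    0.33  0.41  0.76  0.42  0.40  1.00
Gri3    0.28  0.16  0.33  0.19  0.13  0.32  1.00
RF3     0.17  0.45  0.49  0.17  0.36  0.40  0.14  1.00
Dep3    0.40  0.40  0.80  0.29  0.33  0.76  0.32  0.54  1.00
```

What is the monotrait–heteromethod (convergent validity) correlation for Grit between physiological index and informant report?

Same trait (Gri), different methods: r(Gri2, Gri3) = 0.19.

0.19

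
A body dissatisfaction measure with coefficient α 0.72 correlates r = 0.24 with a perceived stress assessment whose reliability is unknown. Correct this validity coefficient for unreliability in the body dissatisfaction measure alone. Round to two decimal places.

Single correction: r_c = r_obs / √r_xx = 0.24 / √0.72 = 0.24 / 0.8485 ≈ 0.28.

0.28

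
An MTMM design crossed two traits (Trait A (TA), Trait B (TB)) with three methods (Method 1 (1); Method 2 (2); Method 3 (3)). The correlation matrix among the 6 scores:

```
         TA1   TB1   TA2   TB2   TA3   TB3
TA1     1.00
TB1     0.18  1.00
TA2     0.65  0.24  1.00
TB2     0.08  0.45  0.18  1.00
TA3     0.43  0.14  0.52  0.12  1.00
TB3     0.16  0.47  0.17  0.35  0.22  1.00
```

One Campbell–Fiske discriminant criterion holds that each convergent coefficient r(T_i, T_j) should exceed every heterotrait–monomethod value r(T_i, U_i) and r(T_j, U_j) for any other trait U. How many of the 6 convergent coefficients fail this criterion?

0

Each convergent coefficient versus the relevant comparison correlations:
TA (methods 1·2): 0.65 vs {0.18, 0.18} → pass.
TA (methods 1·3): 0.43 vs {0.18, 0.22} → pass.
TA (methods 2·3): 0.52 vs {0.18, 0.22} → pass.
TB (methods 1·2): 0.45 vs {0.18, 0.18} → pass.
TB (methods 1·3): 0.47 vs {0.18, 0.22} → pass.
TB (methods 2·3): 0.35 vs {0.18, 0.22} → pass.
0 of 6 fail.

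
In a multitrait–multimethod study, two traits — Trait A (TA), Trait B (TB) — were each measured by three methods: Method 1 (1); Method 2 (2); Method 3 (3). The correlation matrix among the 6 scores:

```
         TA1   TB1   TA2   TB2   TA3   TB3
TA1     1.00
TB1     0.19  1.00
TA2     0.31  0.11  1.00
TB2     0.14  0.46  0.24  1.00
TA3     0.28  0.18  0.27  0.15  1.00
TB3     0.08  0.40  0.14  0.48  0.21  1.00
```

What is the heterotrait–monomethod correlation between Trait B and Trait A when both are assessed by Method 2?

0.24

Different traits, same method: r(TB2, TA2) = 0.24.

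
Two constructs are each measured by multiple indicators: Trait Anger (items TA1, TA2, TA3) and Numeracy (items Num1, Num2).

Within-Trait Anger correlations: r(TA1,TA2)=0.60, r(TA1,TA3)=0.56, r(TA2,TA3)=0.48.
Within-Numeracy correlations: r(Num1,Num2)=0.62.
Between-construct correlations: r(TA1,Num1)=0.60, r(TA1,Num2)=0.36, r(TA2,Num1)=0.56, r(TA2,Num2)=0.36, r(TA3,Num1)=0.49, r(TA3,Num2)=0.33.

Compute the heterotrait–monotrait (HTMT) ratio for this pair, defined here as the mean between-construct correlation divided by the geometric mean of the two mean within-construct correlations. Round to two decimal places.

Mean heterotrait r = 2.70/6 = 0.4500.
Mean within-TA = 1.64/3 = 0.5467; mean within-Num = 0.62/1 = 0.6200.
Geometric mean = √(0.5467 × 0.6200) = 0.5822.
HTMT = 0.4500 / 0.5822 = 0.77.

0.77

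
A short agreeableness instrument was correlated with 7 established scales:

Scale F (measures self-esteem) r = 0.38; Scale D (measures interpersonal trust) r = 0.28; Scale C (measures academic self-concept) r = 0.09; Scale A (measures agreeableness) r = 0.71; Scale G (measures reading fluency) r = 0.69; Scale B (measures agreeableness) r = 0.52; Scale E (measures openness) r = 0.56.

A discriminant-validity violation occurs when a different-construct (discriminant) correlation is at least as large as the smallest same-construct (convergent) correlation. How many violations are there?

2

Convergent (same construct = agreeableness): Scale A, Scale B.
Smallest convergent = 0.52. Discriminant values: 0.38, 0.28, 0.09, 0.69, 0.56; count ≥ 0.52 → 2.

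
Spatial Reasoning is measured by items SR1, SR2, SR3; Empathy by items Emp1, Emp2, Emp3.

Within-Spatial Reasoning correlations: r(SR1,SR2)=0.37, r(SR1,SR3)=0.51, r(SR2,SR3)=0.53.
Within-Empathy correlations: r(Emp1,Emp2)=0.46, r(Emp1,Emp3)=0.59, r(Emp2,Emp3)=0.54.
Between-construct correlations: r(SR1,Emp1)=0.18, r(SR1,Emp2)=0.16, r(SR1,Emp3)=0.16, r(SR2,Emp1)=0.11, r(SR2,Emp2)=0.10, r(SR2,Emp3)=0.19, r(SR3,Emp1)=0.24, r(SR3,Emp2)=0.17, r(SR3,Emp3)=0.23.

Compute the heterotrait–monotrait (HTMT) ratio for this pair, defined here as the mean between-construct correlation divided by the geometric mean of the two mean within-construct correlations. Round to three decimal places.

0.343

Mean between = 1.54/9 = 0.1711.
Mean within-SR = 1.41/3 = 0.4700; mean within-Emp = 1.59/3 = 0.5300.
Geometric mean = √(0.4700 × 0.5300) = 0.4991.
HTMT = 0.1711 / 0.4991 = 0.343.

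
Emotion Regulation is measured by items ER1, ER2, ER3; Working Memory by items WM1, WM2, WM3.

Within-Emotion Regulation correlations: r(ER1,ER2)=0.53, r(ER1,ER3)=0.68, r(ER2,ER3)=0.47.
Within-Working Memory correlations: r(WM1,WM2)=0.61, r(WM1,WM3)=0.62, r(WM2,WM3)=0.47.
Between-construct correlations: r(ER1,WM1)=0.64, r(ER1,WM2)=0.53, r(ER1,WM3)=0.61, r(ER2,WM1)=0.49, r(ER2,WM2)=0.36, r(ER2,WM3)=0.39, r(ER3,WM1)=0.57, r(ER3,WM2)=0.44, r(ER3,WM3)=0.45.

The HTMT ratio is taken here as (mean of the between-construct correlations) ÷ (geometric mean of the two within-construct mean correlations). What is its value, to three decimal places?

Between-construct mean = 4.48/9 = 0.4978.
Mean within-ER = 1.68/3 = 0.5600; mean within-WM = 1.70/3 = 0.5667.
Geometric mean = √(0.5600 × 0.5667) = 0.5633.
HTMT = 0.4978 / 0.5633 = 0.884.

0.884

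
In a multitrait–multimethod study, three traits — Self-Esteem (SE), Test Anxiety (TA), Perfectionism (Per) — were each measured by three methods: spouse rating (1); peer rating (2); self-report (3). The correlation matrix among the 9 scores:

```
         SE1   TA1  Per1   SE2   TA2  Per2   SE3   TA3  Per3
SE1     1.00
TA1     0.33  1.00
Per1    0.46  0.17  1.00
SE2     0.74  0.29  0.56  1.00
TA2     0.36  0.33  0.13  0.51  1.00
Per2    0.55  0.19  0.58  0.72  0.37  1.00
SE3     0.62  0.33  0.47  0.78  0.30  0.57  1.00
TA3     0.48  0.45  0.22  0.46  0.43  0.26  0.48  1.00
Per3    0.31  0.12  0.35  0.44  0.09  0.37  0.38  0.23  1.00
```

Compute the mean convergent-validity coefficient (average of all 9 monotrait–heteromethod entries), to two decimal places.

Convergent values: 0.74, 0.62, 0.78, 0.33, 0.45, 0.43, 0.58, 0.35, 0.37; mean = 4.65/9 = 0.52.

0.52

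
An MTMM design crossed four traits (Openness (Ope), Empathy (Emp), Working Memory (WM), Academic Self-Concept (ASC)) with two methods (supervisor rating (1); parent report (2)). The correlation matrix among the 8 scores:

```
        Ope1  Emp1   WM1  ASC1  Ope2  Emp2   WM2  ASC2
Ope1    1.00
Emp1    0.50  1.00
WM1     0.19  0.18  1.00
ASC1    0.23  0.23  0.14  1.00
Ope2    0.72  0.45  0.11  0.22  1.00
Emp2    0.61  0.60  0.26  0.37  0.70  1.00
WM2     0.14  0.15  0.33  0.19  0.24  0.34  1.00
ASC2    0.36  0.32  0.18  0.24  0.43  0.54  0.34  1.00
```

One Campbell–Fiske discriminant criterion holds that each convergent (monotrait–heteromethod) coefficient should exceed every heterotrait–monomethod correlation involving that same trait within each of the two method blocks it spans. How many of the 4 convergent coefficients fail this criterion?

Checking each validity diagonal entry against its comparison values:
Ope (methods 1·2): 0.72 vs {0.50, 0.70, 0.19, 0.24, 0.23, 0.43} → pass.
Emp (methods 1·2): 0.60 vs {0.50, 0.70, 0.18, 0.34, 0.23, 0.54} → fail.
WM (methods 1·2): 0.33 vs {0.19, 0.24, 0.18, 0.34, 0.14, 0.34} → fail.
ASC (methods 1·2): 0.24 vs {0.23, 0.43, 0.23, 0.54, 0.14, 0.34} → fail.
3 of 4 fail.

3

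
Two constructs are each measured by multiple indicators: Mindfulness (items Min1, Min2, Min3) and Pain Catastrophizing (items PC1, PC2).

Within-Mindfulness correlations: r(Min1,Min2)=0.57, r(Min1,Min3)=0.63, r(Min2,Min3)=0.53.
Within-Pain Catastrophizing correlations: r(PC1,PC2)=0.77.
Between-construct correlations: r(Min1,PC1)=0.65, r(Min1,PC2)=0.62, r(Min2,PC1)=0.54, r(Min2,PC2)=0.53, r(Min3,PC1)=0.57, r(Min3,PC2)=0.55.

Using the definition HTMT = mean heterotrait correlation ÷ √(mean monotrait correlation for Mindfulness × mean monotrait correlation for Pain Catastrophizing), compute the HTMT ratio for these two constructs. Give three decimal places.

0.865

Between-construct mean = 3.46/6 = 0.5767.
Mean within-Min = 1.73/3 = 0.5767; mean within-PC = 0.77/1 = 0.7700.
Geometric mean = √(0.5767 × 0.7700) = 0.6664.
HTMT = 0.5767 / 0.6664 = 0.865.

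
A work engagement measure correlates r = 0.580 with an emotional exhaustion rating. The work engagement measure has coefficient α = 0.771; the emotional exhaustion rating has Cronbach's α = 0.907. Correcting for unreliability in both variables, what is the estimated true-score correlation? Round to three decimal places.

r_true = r_obs / √(r_xx · r_yy) = 0.580 / √(0.771 × 0.907) = 0.580 / √0.699297 = 0.580 / 0.8362 ≈ 0.694.

0.694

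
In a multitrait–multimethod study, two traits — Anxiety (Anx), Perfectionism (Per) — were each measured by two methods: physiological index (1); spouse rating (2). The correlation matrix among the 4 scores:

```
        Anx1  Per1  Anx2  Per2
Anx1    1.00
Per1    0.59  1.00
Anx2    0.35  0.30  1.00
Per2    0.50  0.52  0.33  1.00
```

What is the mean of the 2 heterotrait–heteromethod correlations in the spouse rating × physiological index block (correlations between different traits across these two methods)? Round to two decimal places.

HTHM values (method 2 × method 1): 0.30, 0.50; mean = 0.80/2 = 0.40.

0.40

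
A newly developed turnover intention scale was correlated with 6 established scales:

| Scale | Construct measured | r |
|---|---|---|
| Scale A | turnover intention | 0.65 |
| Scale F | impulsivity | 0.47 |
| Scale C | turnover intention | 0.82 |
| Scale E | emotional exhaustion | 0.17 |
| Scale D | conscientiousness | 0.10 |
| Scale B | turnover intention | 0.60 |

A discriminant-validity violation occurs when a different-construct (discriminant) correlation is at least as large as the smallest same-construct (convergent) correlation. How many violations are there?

0

Convergent (same construct = turnover intention): Scale A, Scale C, Scale B.
Smallest convergent = 0.60. Discriminant values: 0.47, 0.17, 0.10; count ≥ 0.60 → 0.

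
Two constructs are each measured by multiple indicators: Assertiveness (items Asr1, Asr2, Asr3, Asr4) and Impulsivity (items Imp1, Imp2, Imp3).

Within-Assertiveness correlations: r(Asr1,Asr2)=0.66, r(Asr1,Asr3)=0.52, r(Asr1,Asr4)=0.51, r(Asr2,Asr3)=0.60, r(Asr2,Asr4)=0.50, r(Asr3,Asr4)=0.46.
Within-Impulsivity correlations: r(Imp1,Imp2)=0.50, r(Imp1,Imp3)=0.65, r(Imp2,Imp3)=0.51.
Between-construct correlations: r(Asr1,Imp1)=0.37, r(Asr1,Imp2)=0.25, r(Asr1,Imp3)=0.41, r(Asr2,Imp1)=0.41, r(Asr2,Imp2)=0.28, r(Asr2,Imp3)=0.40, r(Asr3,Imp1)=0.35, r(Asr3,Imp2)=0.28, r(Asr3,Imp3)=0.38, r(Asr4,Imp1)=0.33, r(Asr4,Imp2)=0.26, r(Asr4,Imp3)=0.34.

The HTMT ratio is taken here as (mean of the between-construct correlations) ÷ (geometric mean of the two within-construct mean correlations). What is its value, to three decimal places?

0.618

Mean heterotrait r = 4.06/12 = 0.3383.
Mean within-Asr = 3.25/6 = 0.5417; mean within-Imp = 1.66/3 = 0.5533.
Geometric mean = √(0.5417 × 0.5533) = 0.5475.
HTMT = 0.3383 / 0.5475 = 0.618.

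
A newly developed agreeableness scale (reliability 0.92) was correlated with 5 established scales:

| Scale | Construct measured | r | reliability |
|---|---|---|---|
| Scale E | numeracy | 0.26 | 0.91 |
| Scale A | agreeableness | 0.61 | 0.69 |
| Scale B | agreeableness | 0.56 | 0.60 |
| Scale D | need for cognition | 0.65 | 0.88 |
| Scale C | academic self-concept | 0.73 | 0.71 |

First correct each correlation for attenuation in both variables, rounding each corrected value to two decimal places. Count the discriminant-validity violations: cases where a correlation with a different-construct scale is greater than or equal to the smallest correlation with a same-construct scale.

Disattenuated r (r / √(r_scale · r_new)):
  Scale E (disc): 0.26 / √(0.91·0.92) = 0.28
  Scale A (conv): 0.61 / √(0.69·0.92) = 0.77
  Scale B (conv): 0.56 / √(0.60·0.92) = 0.75
  Scale D (disc): 0.65 / √(0.88·0.92) = 0.72
  Scale C (disc): 0.73 / √(0.71·0.92) = 0.90
Smallest convergent = 0.75. Discriminant values: 0.28, 0.72, 0.90; count ≥ 0.75 → 1.

1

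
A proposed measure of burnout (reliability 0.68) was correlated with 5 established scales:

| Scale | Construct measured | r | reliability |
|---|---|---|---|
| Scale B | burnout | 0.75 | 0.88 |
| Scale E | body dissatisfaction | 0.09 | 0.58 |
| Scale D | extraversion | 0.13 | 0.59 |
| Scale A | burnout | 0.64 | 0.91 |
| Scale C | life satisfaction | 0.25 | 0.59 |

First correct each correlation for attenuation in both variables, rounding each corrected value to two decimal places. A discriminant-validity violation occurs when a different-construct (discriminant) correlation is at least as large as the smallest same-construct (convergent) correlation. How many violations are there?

0

Disattenuated r (r / √(r_scale · r_new)):
  Scale B (conv): 0.75 / √(0.88·0.68) = 0.97
  Scale E (disc): 0.09 / √(0.58·0.68) = 0.14
  Scale D (disc): 0.13 / √(0.59·0.68) = 0.21
  Scale A (conv): 0.64 / √(0.91·0.68) = 0.81
  Scale C (disc): 0.25 / √(0.59·0.68) = 0.39
Smallest convergent = 0.81. Discriminant values: 0.14, 0.21, 0.39; count ≥ 0.81 → 0.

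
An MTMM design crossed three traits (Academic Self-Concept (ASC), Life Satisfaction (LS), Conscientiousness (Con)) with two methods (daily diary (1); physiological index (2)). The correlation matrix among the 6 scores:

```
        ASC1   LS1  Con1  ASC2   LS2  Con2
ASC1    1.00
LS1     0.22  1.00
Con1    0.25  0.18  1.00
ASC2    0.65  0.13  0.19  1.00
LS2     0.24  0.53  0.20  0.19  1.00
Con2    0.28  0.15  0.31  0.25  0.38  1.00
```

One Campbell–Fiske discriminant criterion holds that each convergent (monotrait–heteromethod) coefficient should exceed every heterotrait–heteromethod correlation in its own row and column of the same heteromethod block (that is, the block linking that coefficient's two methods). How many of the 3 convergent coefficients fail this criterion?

Checking each validity diagonal entry against its comparison values:
ASC (methods 1·2): 0.65 vs {0.24, 0.13, 0.28, 0.19} → pass.
LS (methods 1·2): 0.53 vs {0.13, 0.24, 0.15, 0.20} → pass.
Con (methods 1·2): 0.31 vs {0.19, 0.28, 0.20, 0.15} → pass.
0 of 3 fail.

0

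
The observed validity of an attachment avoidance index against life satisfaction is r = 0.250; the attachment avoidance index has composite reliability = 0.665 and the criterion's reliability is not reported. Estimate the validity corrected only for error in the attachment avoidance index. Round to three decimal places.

0.307

Single correction: r_c = r_obs / √r_xx = 0.250 / √0.665 = 0.250 / 0.8155 ≈ 0.307.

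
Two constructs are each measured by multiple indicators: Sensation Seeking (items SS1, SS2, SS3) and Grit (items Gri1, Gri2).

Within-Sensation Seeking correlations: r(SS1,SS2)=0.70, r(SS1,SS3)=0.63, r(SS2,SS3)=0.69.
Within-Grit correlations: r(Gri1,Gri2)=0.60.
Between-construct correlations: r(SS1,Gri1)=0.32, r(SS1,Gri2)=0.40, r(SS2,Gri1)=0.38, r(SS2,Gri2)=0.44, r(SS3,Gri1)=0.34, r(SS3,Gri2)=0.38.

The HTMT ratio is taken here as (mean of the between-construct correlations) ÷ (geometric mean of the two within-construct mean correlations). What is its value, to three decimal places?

0.593

Mean between = 2.26/6 = 0.3767.
Mean within-SS = 2.02/3 = 0.6733; mean within-Gri = 0.60/1 = 0.6000.
Geometric mean = √(0.6733 × 0.6000) = 0.6356.
HTMT = 0.3767 / 0.6356 = 0.593.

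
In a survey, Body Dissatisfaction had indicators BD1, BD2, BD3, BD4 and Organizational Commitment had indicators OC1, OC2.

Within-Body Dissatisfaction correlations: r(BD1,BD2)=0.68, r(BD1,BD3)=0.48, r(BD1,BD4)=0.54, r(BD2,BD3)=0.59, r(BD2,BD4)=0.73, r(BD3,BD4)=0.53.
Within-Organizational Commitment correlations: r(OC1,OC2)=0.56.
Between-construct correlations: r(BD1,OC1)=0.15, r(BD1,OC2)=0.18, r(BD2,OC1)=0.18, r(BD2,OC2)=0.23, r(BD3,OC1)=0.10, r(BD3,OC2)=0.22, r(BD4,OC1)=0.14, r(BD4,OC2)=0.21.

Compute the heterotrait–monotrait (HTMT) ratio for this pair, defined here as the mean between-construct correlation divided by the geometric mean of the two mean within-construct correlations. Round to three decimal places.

Mean between = 1.41/8 = 0.1763.
Mean within-BD = 3.55/6 = 0.5917; mean within-OC = 0.56/1 = 0.5600.
Geometric mean = √(0.5917 × 0.5600) = 0.5756.
HTMT = 0.1763 / 0.5756 = 0.306.

0.306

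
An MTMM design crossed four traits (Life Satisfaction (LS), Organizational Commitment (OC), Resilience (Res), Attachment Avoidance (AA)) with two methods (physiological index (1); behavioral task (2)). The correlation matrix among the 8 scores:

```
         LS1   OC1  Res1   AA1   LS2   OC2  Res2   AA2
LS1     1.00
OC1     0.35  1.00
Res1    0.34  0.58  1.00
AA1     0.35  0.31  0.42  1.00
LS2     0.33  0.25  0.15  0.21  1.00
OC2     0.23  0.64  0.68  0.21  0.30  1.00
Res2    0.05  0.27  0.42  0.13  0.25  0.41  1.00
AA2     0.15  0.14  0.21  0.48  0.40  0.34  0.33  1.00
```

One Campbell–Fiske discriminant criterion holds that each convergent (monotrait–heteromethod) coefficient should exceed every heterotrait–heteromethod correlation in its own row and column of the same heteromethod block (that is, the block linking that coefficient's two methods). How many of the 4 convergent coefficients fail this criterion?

2

Each convergent coefficient versus the relevant comparison correlations:
LS (methods 1·2): 0.33 vs {0.23, 0.25, 0.05, 0.15, 0.15, 0.21} → pass.
OC (methods 1·2): 0.64 vs {0.25, 0.23, 0.27, 0.68, 0.14, 0.21} → fail.
Res (methods 1·2): 0.42 vs {0.15, 0.05, 0.68, 0.27, 0.21, 0.13} → fail.
AA (methods 1·2): 0.48 vs {0.21, 0.15, 0.21, 0.14, 0.13, 0.21} → pass.
2 of 4 fail.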